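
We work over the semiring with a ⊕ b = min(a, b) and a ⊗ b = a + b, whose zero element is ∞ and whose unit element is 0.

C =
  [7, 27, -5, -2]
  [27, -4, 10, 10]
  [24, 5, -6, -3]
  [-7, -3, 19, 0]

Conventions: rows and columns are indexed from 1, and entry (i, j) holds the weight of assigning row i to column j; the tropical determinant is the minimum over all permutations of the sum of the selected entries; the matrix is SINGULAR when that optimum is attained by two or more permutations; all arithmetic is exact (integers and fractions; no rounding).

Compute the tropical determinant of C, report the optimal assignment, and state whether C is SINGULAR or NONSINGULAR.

σ = (1, 2, 3, 4): 7 + (-4) + (-6) + 0 = -3
σ = (1, 2, 4, 3): 7 + (-4) + (-3) + 19 = 19
σ = (1, 3, 2, 4): 7 + 10 + 5 + 0 = 22
σ = (1, 3, 4, 2): 7 + 10 + (-3) + (-3) = 11
σ = (1, 4, 2, 3): 7 + 10 + 5 + 19 = 41
σ = (1, 4, 3, 2): 7 + 10 + (-6) + (-3) = 8
σ = (2, 1, 3, 4): 27 + 27 + (-6) + 0 = 48
σ = (2, 1, 4, 3): 27 + 27 + (-3) + 19 = 70
σ = (2, 3, 1, 4): 27 + 10 + 24 + 0 = 61
σ = (2, 3, 4, 1): 27 + 10 + (-3) + (-7) = 27
σ = (2, 4, 1, 3): 27 + 10 + 24 + 19 = 80
σ = (2, 4, 3, 1): 27 + 10 + (-6) + (-7) = 24
σ = (3, 1, 2, 4): (-5) + 27 + 5 + 0 = 27
σ = (3, 1, 4, 2): (-5) + 27 + (-3) + (-3) = 16
σ = (3, 2, 1, 4): (-5) + (-4) + 24 + 0 = 15
σ = (3, 2, 4, 1): (-5) + (-4) + (-3) + (-7) = -19
σ = (3, 4, 1, 2): (-5) + 10 + 24 + (-3) = 26
σ = (3, 4, 2, 1): (-5) + 10 + 5 + (-7) = 3
σ = (4, 1, 2, 3): (-2) + 27 + 5 + 19 = 49
σ = (4, 1, 3, 2): (-2) + 27 + (-6) + (-3) = 16
σ = (4, 2, 1, 3): (-2) + (-4) + 24 + 19 = 37
σ = (4, 2, 3, 1): (-2) + (-4) + (-6) + (-7) = -19
σ = (4, 3, 1, 2): (-2) + 10 + 24 + (-3) = 29
σ = (4, 3, 2, 1): (-2) + 10 + 5 + (-7) = 6
Optimal value attained by: σ = (3, 2, 4, 1).
Answer: det⊕(C) = -19; verdict: SINGULAR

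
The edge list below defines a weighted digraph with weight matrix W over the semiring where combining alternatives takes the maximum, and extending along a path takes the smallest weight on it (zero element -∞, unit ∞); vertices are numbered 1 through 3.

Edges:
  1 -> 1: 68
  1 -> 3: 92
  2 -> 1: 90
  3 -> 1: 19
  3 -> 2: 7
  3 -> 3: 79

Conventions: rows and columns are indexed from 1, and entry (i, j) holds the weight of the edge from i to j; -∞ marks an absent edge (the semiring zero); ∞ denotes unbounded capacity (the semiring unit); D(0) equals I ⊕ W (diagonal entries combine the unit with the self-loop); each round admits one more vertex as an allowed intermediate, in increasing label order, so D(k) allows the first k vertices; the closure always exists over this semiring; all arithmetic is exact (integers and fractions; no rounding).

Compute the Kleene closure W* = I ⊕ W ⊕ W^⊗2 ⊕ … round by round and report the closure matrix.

D(0):
  [∞, -∞, 92]
  [90, ∞, -∞]
  [19, 7, ∞]
D(1):
  [∞, -∞, 92]
  [90, ∞, 90]
  [19, 7, ∞]
D(2):
  [∞, -∞, 92]
  [90, ∞, 90]
  [19, 7, ∞]
D(3):
  [∞, 7, 92]
  [90, ∞, 90]
  [19, 7, ∞]
Answer: W* = [[∞, 7, 92], [90, ∞, 90], [19, 7, ∞]]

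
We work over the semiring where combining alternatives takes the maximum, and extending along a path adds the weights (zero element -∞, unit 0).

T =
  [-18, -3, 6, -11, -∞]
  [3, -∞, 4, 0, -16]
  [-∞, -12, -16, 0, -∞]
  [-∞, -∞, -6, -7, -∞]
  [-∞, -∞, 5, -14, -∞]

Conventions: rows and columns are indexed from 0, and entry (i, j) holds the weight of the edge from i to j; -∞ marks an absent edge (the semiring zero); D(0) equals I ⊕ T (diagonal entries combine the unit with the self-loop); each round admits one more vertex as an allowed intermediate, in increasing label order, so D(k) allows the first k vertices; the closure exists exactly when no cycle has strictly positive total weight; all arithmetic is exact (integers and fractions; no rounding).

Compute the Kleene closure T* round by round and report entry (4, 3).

D(0):
  [0, -3, 6, -11, -∞]
  [3, 0, 4, 0, -16]
  [-∞, -12, 0, 0, -∞]
  [-∞, -∞, -6, 0, -∞]
  [-∞, -∞, 5, -14, 0]
D(1):
  [0, -3, 6, -11, -∞]
  [3, 0, 9, 0, -16]
  [-∞, -12, 0, 0, -∞]
  [-∞, -∞, -6, 0, -∞]
  [-∞, -∞, 5, -14, 0]
D(2):
  [0, -3, 6, -3, -19]
  [3, 0, 9, 0, -16]
  [-9, -12, 0, 0, -28]
  [-∞, -∞, -6, 0, -∞]
  [-∞, -∞, 5, -14, 0]
D(3):
  [0, -3, 6, 6, -19]
  [3, 0, 9, 9, -16]
  [-9, -12, 0, 0, -28]
  [-15, -18, -6, 0, -34]
  [-4, -7, 5, 5, 0]
D(4):
  [0, -3, 6, 6, -19]
  [3, 0, 9, 9, -16]
  [-9, -12, 0, 0, -28]
  [-15, -18, -6, 0, -34]
  [-4, -7, 5, 5, 0]
D(5):
  [0, -3, 6, 6, -19]
  [3, 0, 9, 9, -16]
  [-9, -12, 0, 0, -28]
  [-15, -18, -6, 0, -34]
  [-4, -7, 5, 5, 0]
Answer: T*[4][3] = 5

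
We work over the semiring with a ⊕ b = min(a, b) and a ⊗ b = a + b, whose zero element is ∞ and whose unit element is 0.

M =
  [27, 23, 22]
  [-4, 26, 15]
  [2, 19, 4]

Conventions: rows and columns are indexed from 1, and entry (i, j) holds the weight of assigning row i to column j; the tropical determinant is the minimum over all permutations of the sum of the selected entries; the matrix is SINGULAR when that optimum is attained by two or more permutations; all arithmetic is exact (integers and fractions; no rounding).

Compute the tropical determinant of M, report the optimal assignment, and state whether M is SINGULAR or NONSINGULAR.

σ = (1, 2, 3): 27 + 26 + 4 = 57
σ = (1, 3, 2): 27 + 15 + 19 = 61
σ = (2, 1, 3): 23 + (-4) + 4 = 23
σ = (2, 3, 1): 23 + 15 + 2 = 40
σ = (3, 1, 2): 22 + (-4) + 19 = 37
σ = (3, 2, 1): 22 + 26 + 2 = 50
Optimal value attained by: σ = (2, 1, 3).
Answer: det⊕(M) = 23; verdict: NONSINGULAR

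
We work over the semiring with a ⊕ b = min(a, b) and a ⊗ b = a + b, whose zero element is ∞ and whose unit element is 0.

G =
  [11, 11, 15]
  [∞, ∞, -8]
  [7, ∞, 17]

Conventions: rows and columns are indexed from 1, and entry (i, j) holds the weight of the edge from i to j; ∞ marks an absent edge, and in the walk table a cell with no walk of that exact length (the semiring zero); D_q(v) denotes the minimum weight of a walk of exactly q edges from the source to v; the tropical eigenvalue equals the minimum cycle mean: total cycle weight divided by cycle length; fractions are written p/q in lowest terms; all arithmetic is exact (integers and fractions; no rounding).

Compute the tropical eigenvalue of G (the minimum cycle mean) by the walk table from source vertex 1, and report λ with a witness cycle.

q=0: [0, ∞, ∞]
q=1: [11, 11, 15]
q=2: [22, 22, 3]
q=3: [10, 33, 14]
Optimal cycle mean attained by: cycle 1->2->3->1, total 11 + (-8) + 7, length 3.
Answer: λ = 10/3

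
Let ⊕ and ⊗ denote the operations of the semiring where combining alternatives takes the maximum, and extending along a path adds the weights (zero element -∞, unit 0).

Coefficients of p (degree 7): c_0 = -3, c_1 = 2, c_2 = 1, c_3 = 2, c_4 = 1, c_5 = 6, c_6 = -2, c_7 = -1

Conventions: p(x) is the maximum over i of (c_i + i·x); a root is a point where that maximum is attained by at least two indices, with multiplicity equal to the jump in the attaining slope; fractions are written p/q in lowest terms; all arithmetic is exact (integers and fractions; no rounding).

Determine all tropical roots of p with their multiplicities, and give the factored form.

hull edge (i=0, c=-3) to (i=1, c=2): slope 5, span 1
hull edge (i=1, c=2) to (i=5, c=6): slope 1, span 4
hull edge (i=5, c=6) to (i=7, c=-1): slope -7/2, span 2
Factored form: p(x) = -1 ⊗ (x ⊕ (-5)) ⊗ (x ⊕ (-1)) ⊗ (x ⊕ (-1)) ⊗ (x ⊕ (-1)) ⊗ (x ⊕ (-1)) ⊗ (x ⊕ 7/2) ⊗ (x ⊕ 7/2)
Answer: roots = -5 (mult 1), -1 (mult 4), 7/2 (mult 2)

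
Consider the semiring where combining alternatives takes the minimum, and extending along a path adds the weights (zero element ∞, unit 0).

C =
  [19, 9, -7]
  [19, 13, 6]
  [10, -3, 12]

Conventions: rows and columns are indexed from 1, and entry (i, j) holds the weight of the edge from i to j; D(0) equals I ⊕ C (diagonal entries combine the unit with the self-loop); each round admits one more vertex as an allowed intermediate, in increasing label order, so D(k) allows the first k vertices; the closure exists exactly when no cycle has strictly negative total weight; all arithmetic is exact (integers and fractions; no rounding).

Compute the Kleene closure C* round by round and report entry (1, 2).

D(0):
  [0, 9, -7]
  [19, 0, 6]
  [10, -3, 0]
D(1):
  [0, 9, -7]
  [19, 0, 6]
  [10, -3, 0]
D(2):
  [0, 9, -7]
  [19, 0, 6]
  [10, -3, 0]
D(3):
  [0, -10, -7]
  [16, 0, 6]
  [10, -3, 0]
Answer: C*[1][2] = -10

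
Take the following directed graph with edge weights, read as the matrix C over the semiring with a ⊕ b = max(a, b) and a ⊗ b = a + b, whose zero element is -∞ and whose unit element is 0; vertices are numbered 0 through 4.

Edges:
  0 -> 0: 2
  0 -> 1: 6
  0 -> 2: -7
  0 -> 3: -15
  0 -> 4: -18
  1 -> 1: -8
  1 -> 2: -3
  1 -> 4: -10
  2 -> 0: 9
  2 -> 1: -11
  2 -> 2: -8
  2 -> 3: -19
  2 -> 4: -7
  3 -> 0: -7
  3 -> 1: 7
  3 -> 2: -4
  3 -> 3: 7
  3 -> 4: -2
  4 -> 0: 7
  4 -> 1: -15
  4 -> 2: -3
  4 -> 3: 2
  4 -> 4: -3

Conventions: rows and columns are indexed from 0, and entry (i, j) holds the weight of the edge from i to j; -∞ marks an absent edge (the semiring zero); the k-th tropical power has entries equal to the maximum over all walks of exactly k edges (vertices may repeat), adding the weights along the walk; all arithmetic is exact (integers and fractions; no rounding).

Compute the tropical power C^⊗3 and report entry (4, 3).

C^⊗2:
  [4, 8, 3, -8, -4]
  [6, -14, -11, -8, -10]
  [11, 15, 2, -5, -9]
  [5, 14, 4, 14, 5]
  [9, 13, 0, 9, 0]
C^⊗3:
  [12, 10, 5, -1, -2]
  [8, 12, -1, -1, -10]
  [13, 17, 12, 2, 5]
  [13, 21, 11, 21, 12]
  [11, 16, 10, 16, 7]
Key observation: the optimum is the walk 4->3->3->3, with weight 2 + 7 + 7 = 16.
Optimal value attained by: walk 4->3->3->3.
Answer: (C^⊗3)[4][3] = 16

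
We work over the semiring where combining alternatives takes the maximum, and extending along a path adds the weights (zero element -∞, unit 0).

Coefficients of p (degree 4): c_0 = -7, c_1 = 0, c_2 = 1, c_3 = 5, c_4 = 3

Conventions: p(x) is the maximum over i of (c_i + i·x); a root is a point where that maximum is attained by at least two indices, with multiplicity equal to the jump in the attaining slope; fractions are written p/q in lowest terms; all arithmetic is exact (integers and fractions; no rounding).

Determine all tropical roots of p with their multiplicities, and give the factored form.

hull edge (i=0, c=-7) to (i=1, c=0): slope 7, span 1
hull edge (i=1, c=0) to (i=3, c=5): slope 5/2, span 2
hull edge (i=3, c=5) to (i=4, c=3): slope -2, span 1
Factored form: p(x) = 3 ⊗ (x ⊕ (-7)) ⊗ (x ⊕ (-5/2)) ⊗ (x ⊕ (-5/2)) ⊗ (x ⊕ 2)
Answer: roots = -7 (mult 1), -5/2 (mult 2), 2 (mult 1)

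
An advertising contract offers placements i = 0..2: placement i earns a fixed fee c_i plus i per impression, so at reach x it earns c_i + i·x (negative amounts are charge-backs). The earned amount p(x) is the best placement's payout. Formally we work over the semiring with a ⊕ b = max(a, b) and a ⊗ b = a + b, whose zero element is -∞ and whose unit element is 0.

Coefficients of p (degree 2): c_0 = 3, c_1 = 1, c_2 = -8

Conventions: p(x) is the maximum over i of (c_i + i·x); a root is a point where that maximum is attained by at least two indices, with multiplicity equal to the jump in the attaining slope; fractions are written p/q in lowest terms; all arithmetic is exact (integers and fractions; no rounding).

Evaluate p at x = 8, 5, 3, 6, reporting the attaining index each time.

p(8) = max(3+0·8=3, 1+1·8=9, -8+2·8=8) = 9 (attained by i=1)
p(5) = max(3+0·5=3, 1+1·5=6, -8+2·5=2) = 6 (attained by i=1)
p(3) = max(3+0·3=3, 1+1·3=4, -8+2·3=-2) = 4 (attained by i=1)
p(6) = max(3+0·6=3, 1+1·6=7, -8+2·6=4) = 7 (attained by i=1)
Answer: p(8) = 9; p(5) = 6; p(3) = 4; p(6) = 7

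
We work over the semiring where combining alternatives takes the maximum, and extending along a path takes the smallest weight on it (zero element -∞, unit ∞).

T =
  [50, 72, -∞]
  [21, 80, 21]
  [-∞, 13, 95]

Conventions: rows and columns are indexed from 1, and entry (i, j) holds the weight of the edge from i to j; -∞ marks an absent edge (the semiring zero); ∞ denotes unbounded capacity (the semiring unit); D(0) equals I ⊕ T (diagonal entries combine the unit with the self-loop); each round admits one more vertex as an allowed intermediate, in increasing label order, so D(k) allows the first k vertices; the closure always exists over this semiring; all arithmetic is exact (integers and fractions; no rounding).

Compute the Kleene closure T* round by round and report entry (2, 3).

D(0):
  [∞, 72, -∞]
  [21, ∞, 21]
  [-∞, 13, ∞]
D(1):
  [∞, 72, -∞]
  [21, ∞, 21]
  [-∞, 13, ∞]
D(2):
  [∞, 72, 21]
  [21, ∞, 21]
  [13, 13, ∞]
D(3):
  [∞, 72, 21]
  [21, ∞, 21]
  [13, 13, ∞]
Answer: T*[2][3] = 21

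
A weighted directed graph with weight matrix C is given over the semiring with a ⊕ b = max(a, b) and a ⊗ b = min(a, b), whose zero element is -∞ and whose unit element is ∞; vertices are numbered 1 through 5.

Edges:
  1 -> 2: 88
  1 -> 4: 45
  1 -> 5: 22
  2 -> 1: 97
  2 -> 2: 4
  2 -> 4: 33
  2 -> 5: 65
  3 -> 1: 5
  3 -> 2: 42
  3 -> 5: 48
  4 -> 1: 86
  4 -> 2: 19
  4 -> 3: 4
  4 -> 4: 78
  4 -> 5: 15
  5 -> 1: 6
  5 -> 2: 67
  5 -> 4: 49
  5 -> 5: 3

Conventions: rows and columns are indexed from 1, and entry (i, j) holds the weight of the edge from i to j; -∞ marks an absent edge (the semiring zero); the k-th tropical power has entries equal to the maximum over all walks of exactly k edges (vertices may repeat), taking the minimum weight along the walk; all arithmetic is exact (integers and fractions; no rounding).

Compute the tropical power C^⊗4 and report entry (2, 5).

C^⊗2:
  [88, 22, 4, 45, 65]
  [33, 88, 4, 49, 22]
  [42, 48, -∞, 48, 42]
  [78, 86, 4, 78, 22]
  [67, 19, 4, 49, 65]
C^⊗3:
  [45, 88, 4, 49, 22]
  [88, 33, 4, 49, 65]
  [48, 42, 4, 48, 48]
  [86, 78, 4, 78, 65]
  [49, 67, 4, 49, 22]
C^⊗4:
  [88, 45, 4, 49, 65]
  [49, 88, 4, 49, 33]
  [48, 48, 4, 48, 42]
  [78, 86, 4, 78, 65]
  [67, 49, 4, 49, 65]
Key observation: the optimum is the walk 2->4->1->2->5, with weight 33 min 86 min 88 min 65 = 33.
Optimal value attained by: walk 2->4->1->2->5.
Answer: (C^⊗4)[2][5] = 33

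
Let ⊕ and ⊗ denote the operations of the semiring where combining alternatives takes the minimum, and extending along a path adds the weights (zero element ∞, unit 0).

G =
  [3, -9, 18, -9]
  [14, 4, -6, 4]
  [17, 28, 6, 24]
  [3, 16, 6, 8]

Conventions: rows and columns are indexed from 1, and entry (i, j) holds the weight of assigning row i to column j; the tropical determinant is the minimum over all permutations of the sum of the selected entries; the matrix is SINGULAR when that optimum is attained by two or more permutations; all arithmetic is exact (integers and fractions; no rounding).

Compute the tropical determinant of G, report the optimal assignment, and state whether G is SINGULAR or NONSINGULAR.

σ = (1, 2, 3, 4): 3 + 4 + 6 + 8 = 21
σ = (1, 2, 4, 3): 3 + 4 + 24 + 6 = 37
σ = (1, 3, 2, 4): 3 + (-6) + 28 + 8 = 33
σ = (1, 3, 4, 2): 3 + (-6) + 24 + 16 = 37
σ = (1, 4, 2, 3): 3 + 4 + 28 + 6 = 41
σ = (1, 4, 3, 2): 3 + 4 + 6 + 16 = 29
σ = (2, 1, 3, 4): (-9) + 14 + 6 + 8 = 19
σ = (2, 1, 4, 3): (-9) + 14 + 24 + 6 = 35
σ = (2, 3, 1, 4): (-9) + (-6) + 17 + 8 = 10
σ = (2, 3, 4, 1): (-9) + (-6) + 24 + 3 = 12
σ = (2, 4, 1, 3): (-9) + 4 + 17 + 6 = 18
σ = (2, 4, 3, 1): (-9) + 4 + 6 + 3 = 4
σ = (3, 1, 2, 4): 18 + 14 + 28 + 8 = 68
σ = (3, 1, 4, 2): 18 + 14 + 24 + 16 = 72
σ = (3, 2, 1, 4): 18 + 4 + 17 + 8 = 47
σ = (3, 2, 4, 1): 18 + 4 + 24 + 3 = 49
σ = (3, 4, 1, 2): 18 + 4 + 17 + 16 = 55
σ = (3, 4, 2, 1): 18 + 4 + 28 + 3 = 53
σ = (4, 1, 2, 3): (-9) + 14 + 28 + 6 = 39
σ = (4, 1, 3, 2): (-9) + 14 + 6 + 16 = 27
σ = (4, 2, 1, 3): (-9) + 4 + 17 + 6 = 18
σ = (4, 2, 3, 1): (-9) + 4 + 6 + 3 = 4
σ = (4, 3, 1, 2): (-9) + (-6) + 17 + 16 = 18
σ = (4, 3, 2, 1): (-9) + (-6) + 28 + 3 = 16
Optimal value attained by: σ = (2, 4, 3, 1).
Answer: det⊕(G) = 4; verdict: SINGULAR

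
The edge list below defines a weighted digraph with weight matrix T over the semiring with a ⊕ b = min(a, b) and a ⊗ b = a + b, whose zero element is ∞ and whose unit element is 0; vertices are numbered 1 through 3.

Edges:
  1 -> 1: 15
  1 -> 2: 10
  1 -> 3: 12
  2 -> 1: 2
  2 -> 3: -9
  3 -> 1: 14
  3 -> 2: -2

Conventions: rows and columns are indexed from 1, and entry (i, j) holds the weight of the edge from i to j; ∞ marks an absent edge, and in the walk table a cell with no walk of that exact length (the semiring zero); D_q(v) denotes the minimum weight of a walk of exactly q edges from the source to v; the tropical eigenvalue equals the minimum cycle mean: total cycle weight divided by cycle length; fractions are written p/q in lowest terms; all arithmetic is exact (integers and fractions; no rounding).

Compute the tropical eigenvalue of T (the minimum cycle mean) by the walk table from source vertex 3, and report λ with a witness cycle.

q=0: [∞, ∞, 0]
q=1: [14, -2, ∞]
q=2: [0, 24, -11]
q=3: [3, -13, 12]
Optimal cycle mean attained by: cycle 2->3->2, total (-9) + (-2), length 2.
Answer: λ = -11/2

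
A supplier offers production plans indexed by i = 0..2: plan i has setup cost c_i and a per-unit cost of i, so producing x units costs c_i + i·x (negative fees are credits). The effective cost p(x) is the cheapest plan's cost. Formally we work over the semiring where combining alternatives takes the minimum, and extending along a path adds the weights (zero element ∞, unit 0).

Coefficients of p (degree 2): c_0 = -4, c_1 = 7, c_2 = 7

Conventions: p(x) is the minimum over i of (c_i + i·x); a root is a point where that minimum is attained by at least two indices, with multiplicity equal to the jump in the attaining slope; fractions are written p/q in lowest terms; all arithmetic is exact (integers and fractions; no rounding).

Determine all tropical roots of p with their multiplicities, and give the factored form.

hull edge (i=0, c=-4) to (i=2, c=7): slope 11/2, span 2
Factored form: p(x) = 7 ⊗ (x ⊕ (-11/2)) ⊗ (x ⊕ (-11/2))
Answer: roots = -11/2 (mult 2)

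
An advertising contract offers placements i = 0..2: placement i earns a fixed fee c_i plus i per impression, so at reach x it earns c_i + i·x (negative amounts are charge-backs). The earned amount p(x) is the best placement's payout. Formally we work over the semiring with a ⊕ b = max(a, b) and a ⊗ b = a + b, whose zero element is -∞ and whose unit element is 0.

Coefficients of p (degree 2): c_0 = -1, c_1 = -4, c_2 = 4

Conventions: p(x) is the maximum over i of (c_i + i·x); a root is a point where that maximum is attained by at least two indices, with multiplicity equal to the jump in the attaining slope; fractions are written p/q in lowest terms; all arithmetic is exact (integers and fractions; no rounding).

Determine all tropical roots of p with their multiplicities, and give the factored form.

hull edge (i=0, c=-1) to (i=2, c=4): slope 5/2, span 2
Factored form: p(x) = 4 ⊗ (x ⊕ (-5/2)) ⊗ (x ⊕ (-5/2))
Answer: roots = -5/2 (mult 2)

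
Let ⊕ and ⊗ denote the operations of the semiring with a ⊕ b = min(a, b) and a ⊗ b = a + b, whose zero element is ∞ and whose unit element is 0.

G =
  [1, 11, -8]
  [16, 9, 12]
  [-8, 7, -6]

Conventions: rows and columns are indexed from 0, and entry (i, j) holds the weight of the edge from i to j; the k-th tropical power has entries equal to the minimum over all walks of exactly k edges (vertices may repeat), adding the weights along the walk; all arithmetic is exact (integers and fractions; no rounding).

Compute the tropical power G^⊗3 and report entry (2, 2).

G^⊗2:
  [-16, -1, -14]
  [4, 18, 6]
  [-14, 1, -16]
G^⊗3:
  [-22, -7, -24]
  [-2, 13, -4]
  [-24, -9, -22]
Key observation: the optimum is the walk 2->0->2->2, with weight (-8) + (-8) + (-6) = -22.
Optimal value attained by: walk 2->0->2->2.
Answer: (G^⊗3)[2][2] = -22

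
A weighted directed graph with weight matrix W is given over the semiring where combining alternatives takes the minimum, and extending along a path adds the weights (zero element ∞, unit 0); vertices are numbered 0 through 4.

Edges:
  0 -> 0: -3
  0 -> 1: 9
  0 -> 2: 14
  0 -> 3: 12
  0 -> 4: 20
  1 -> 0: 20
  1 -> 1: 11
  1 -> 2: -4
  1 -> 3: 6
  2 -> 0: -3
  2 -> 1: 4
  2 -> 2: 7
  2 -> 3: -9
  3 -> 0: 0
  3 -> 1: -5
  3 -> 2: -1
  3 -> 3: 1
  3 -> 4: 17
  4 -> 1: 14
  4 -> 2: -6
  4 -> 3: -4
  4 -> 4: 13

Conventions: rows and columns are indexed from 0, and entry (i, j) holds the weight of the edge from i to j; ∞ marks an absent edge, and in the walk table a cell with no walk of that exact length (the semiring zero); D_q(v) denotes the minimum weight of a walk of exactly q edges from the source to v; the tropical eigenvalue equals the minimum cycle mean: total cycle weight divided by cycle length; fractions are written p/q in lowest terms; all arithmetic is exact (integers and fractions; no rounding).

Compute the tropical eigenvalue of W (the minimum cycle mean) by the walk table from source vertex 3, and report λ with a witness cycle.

q=0: [∞, ∞, ∞, 0, ∞]
q=1: [0, -5, -1, 1, 17]
q=2: [-4, -4, -9, -10, 18]
q=3: [-12, -15, -11, -18, 7]
q=4: [-18, -23, -19, -20, -1]
q=5: [-22, -25, -27, -28, -3]
Optimal cycle mean attained by: cycle 1->2->3->1, total (-4) + (-9) + (-5), length 3.
Answer: λ = -6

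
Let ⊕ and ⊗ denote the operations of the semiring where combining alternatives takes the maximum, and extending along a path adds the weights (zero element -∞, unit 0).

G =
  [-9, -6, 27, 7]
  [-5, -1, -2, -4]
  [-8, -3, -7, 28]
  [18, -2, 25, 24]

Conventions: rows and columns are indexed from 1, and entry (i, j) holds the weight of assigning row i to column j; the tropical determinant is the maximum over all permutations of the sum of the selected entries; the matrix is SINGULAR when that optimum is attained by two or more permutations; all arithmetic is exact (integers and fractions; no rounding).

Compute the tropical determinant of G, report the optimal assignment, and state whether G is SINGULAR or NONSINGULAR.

σ = (1, 2, 3, 4): (-9) + (-1) + (-7) + 24 = 7
σ = (1, 2, 4, 3): (-9) + (-1) + 28 + 25 = 43
σ = (1, 3, 2, 4): (-9) + (-2) + (-3) + 24 = 10
σ = (1, 3, 4, 2): (-9) + (-2) + 28 + (-2) = 15
σ = (1, 4, 2, 3): (-9) + (-4) + (-3) + 25 = 9
σ = (1, 4, 3, 2): (-9) + (-4) + (-7) + (-2) = -22
σ = (2, 1, 3, 4): (-6) + (-5) + (-7) + 24 = 6
σ = (2, 1, 4, 3): (-6) + (-5) + 28 + 25 = 42
σ = (2, 3, 1, 4): (-6) + (-2) + (-8) + 24 = 8
σ = (2, 3, 4, 1): (-6) + (-2) + 28 + 18 = 38
σ = (2, 4, 1, 3): (-6) + (-4) + (-8) + 25 = 7
σ = (2, 4, 3, 1): (-6) + (-4) + (-7) + 18 = 1
σ = (3, 1, 2, 4): 27 + (-5) + (-3) + 24 = 43
σ = (3, 1, 4, 2): 27 + (-5) + 28 + (-2) = 48
σ = (3, 2, 1, 4): 27 + (-1) + (-8) + 24 = 42
σ = (3, 2, 4, 1): 27 + (-1) + 28 + 18 = 72
σ = (3, 4, 1, 2): 27 + (-4) + (-8) + (-2) = 13
σ = (3, 4, 2, 1): 27 + (-4) + (-3) + 18 = 38
σ = (4, 1, 2, 3): 7 + (-5) + (-3) + 25 = 24
σ = (4, 1, 3, 2): 7 + (-5) + (-7) + (-2) = -7
σ = (4, 2, 1, 3): 7 + (-1) + (-8) + 25 = 23
σ = (4, 2, 3, 1): 7 + (-1) + (-7) + 18 = 17
σ = (4, 3, 1, 2): 7 + (-2) + (-8) + (-2) = -5
σ = (4, 3, 2, 1): 7 + (-2) + (-3) + 18 = 20
Optimal value attained by: σ = (3, 2, 4, 1).
Answer: det⊕(G) = 72; verdict: NONSINGULAR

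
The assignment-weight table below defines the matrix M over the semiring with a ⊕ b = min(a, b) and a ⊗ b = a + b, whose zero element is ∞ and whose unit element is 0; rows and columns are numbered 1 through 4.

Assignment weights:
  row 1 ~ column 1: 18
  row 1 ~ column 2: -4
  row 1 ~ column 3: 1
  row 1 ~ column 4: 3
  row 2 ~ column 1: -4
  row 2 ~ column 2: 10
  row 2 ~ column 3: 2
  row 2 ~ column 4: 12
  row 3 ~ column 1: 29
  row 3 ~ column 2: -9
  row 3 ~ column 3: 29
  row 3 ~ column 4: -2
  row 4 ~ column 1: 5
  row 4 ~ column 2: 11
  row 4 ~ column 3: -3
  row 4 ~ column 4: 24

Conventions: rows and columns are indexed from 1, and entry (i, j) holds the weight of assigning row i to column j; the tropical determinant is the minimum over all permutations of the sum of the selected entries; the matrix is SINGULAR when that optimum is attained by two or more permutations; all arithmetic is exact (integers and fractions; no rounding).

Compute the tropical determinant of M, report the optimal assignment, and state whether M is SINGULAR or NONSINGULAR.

σ = (1, 2, 3, 4): 18 + 10 + 29 + 24 = 81
σ = (1, 2, 4, 3): 18 + 10 + (-2) + (-3) = 23
σ = (1, 3, 2, 4): 18 + 2 + (-9) + 24 = 35
σ = (1, 3, 4, 2): 18 + 2 + (-2) + 11 = 29
σ = (1, 4, 2, 3): 18 + 12 + (-9) + (-3) = 18
σ = (1, 4, 3, 2): 18 + 12 + 29 + 11 = 70
σ = (2, 1, 3, 4): (-4) + (-4) + 29 + 24 = 45
σ = (2, 1, 4, 3): (-4) + (-4) + (-2) + (-3) = -13
σ = (2, 3, 1, 4): (-4) + 2 + 29 + 24 = 51
σ = (2, 3, 4, 1): (-4) + 2 + (-2) + 5 = 1
σ = (2, 4, 1, 3): (-4) + 12 + 29 + (-3) = 34
σ = (2, 4, 3, 1): (-4) + 12 + 29 + 5 = 42
σ = (3, 1, 2, 4): 1 + (-4) + (-9) + 24 = 12
σ = (3, 1, 4, 2): 1 + (-4) + (-2) + 11 = 6
σ = (3, 2, 1, 4): 1 + 10 + 29 + 24 = 64
σ = (3, 2, 4, 1): 1 + 10 + (-2) + 5 = 14
σ = (3, 4, 1, 2): 1 + 12 + 29 + 11 = 53
σ = (3, 4, 2, 1): 1 + 12 + (-9) + 5 = 9
σ = (4, 1, 2, 3): 3 + (-4) + (-9) + (-3) = -13
σ = (4, 1, 3, 2): 3 + (-4) + 29 + 11 = 39
σ = (4, 2, 1, 3): 3 + 10 + 29 + (-3) = 39
σ = (4, 2, 3, 1): 3 + 10 + 29 + 5 = 47
σ = (4, 3, 1, 2): 3 + 2 + 29 + 11 = 45
σ = (4, 3, 2, 1): 3 + 2 + (-9) + 5 = 1
Optimal value attained by: σ = (2, 1, 4, 3).
Answer: det⊕(M) = -13; verdict: SINGULAR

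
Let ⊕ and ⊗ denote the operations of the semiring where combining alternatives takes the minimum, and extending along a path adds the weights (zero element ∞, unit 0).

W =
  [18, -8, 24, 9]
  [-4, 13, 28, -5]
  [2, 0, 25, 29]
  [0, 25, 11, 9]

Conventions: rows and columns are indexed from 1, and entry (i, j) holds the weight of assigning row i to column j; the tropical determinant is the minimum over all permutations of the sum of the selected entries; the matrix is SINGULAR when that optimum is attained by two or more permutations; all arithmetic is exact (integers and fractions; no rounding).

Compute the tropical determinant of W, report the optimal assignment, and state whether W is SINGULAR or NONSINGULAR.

σ = (1, 2, 3, 4): 18 + 13 + 25 + 9 = 65
σ = (1, 2, 4, 3): 18 + 13 + 29 + 11 = 71
σ = (1, 3, 2, 4): 18 + 28 + 0 + 9 = 55
σ = (1, 3, 4, 2): 18 + 28 + 29 + 25 = 100
σ = (1, 4, 2, 3): 18 + (-5) + 0 + 11 = 24
σ = (1, 4, 3, 2): 18 + (-5) + 25 + 25 = 63
σ = (2, 1, 3, 4): (-8) + (-4) + 25 + 9 = 22
σ = (2, 1, 4, 3): (-8) + (-4) + 29 + 11 = 28
σ = (2, 3, 1, 4): (-8) + 28 + 2 + 9 = 31
σ = (2, 3, 4, 1): (-8) + 28 + 29 + 0 = 49
σ = (2, 4, 1, 3): (-8) + (-5) + 2 + 11 = 0
σ = (2, 4, 3, 1): (-8) + (-5) + 25 + 0 = 12
σ = (3, 1, 2, 4): 24 + (-4) + 0 + 9 = 29
σ = (3, 1, 4, 2): 24 + (-4) + 29 + 25 = 74
σ = (3, 2, 1, 4): 24 + 13 + 2 + 9 = 48
σ = (3, 2, 4, 1): 24 + 13 + 29 + 0 = 66
σ = (3, 4, 1, 2): 24 + (-5) + 2 + 25 = 46
σ = (3, 4, 2, 1): 24 + (-5) + 0 + 0 = 19
σ = (4, 1, 2, 3): 9 + (-4) + 0 + 11 = 16
σ = (4, 1, 3, 2): 9 + (-4) + 25 + 25 = 55
σ = (4, 2, 1, 3): 9 + 13 + 2 + 11 = 35
σ = (4, 2, 3, 1): 9 + 13 + 25 + 0 = 47
σ = (4, 3, 1, 2): 9 + 28 + 2 + 25 = 64
σ = (4, 3, 2, 1): 9 + 28 + 0 + 0 = 37
Optimal value attained by: σ = (2, 4, 1, 3).
Answer: det⊕(W) = 0; verdict: NONSINGULAR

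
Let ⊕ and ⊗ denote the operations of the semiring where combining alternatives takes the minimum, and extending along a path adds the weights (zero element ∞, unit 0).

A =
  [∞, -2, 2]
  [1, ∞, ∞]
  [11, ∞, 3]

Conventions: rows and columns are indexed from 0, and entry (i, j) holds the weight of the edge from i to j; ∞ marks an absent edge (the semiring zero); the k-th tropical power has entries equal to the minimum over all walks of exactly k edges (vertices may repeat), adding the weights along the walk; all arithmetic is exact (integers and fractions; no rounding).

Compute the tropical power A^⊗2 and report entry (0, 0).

A^⊗2:
  [-1, ∞, 5]
  [∞, -1, 3]
  [14, 9, 6]
Key observation: the optimum is the walk 0->1->0, with weight (-2) + 1 = -1.
Optimal value attained by: walk 0->1->0.
Answer: (A^⊗2)[0][0] = -1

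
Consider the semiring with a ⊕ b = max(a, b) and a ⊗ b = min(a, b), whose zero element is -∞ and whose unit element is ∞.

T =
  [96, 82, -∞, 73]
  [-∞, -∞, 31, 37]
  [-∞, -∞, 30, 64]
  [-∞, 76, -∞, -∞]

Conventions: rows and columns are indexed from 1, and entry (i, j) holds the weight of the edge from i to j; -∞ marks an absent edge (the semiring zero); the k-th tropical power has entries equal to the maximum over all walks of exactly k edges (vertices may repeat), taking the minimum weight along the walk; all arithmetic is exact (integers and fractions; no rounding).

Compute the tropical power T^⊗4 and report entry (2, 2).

T^⊗2:
  [96, 82, 31, 73]
  [-∞, 37, 30, 31]
  [-∞, 64, 30, 30]
  [-∞, -∞, 31, 37]
T^⊗3:
  [96, 82, 31, 73]
  [-∞, 31, 31, 37]
  [-∞, 30, 31, 37]
  [-∞, 37, 30, 31]
T^⊗4:
  [96, 82, 31, 73]
  [-∞, 37, 31, 31]
  [-∞, 37, 30, 31]
  [-∞, 31, 31, 37]
Key observation: the optimum is the walk 2->4->2->4->2, with weight 37 min 76 min 37 min 76 = 37.
Optimal value attained by: walk 2->4->2->4->2.
Answer: (T^⊗4)[2][2] = 37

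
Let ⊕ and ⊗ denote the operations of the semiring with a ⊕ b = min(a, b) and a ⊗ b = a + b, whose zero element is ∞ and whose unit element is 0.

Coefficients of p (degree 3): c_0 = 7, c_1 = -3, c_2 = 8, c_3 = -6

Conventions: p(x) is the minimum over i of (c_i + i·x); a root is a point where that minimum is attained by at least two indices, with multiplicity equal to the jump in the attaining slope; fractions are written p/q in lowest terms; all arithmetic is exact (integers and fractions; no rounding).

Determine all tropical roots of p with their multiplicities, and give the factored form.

hull edge (i=0, c=7) to (i=1, c=-3): slope -10, span 1
hull edge (i=1, c=-3) to (i=3, c=-6): slope -3/2, span 2
Factored form: p(x) = -6 ⊗ (x ⊕ 3/2) ⊗ (x ⊕ 3/2) ⊗ (x ⊕ 10)
Answer: roots = 3/2 (mult 2), 10 (mult 1)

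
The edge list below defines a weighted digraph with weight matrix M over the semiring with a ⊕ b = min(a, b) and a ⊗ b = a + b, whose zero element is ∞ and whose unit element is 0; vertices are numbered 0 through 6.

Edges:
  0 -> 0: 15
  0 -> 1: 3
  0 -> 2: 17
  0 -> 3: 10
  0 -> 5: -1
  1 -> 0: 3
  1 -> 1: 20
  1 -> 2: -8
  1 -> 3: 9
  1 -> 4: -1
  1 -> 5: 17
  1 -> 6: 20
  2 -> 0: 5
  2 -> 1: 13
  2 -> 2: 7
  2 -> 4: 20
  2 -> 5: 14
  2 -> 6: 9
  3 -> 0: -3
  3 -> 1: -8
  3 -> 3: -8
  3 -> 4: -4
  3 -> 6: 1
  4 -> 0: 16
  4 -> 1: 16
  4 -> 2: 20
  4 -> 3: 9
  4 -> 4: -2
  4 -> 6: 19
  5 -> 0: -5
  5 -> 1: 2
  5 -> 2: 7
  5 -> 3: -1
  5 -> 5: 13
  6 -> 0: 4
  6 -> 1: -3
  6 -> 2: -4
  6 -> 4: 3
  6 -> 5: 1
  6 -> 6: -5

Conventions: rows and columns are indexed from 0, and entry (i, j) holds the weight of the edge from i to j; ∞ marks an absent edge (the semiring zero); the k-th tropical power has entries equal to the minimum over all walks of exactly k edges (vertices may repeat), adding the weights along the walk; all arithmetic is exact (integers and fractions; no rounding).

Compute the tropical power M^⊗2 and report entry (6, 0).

M^⊗2:
  [-6, 1, -5, -2, 2, 12, 11]
  [-3, 1, -1, 1, -3, 2, 1]
  [9, 6, 5, 13, 12, 4, 4]
  [-11, -16, -16, -16, -12, -4, -7]
  [6, 1, 8, 1, -4, 15, 10]
  [-4, -9, -6, -9, -5, -6, 0]
  [-4, -8, -11, 0, -4, -4, -10]
Key observation: the optimum is the walk 6->5->0, with weight 1 + (-5) = -4.
Optimal value attained by: walk 6->5->0.
Answer: (M^⊗2)[6][0] = -4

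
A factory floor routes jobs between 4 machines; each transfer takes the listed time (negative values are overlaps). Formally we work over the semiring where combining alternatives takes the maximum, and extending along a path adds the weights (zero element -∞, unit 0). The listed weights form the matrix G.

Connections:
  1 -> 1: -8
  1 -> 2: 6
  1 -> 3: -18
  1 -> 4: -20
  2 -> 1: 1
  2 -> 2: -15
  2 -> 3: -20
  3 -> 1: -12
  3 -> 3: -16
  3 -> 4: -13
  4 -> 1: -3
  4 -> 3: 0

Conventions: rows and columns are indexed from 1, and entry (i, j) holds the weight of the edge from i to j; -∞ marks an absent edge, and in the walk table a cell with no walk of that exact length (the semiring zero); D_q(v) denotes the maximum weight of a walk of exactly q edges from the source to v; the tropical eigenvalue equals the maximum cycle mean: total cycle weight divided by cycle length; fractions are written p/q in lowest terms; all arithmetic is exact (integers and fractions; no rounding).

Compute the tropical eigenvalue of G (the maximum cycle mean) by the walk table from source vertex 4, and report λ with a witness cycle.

q=0: [-∞, -∞, -∞, 0]
q=1: [-3, -∞, 0, -∞]
q=2: [-11, 3, -16, -13]
q=3: [4, -5, -13, -29]
q=4: [-4, 10, -14, -16]
Optimal cycle mean attained by: cycle 1->2->1, total 6 + 1, length 2.
Answer: λ = 7/2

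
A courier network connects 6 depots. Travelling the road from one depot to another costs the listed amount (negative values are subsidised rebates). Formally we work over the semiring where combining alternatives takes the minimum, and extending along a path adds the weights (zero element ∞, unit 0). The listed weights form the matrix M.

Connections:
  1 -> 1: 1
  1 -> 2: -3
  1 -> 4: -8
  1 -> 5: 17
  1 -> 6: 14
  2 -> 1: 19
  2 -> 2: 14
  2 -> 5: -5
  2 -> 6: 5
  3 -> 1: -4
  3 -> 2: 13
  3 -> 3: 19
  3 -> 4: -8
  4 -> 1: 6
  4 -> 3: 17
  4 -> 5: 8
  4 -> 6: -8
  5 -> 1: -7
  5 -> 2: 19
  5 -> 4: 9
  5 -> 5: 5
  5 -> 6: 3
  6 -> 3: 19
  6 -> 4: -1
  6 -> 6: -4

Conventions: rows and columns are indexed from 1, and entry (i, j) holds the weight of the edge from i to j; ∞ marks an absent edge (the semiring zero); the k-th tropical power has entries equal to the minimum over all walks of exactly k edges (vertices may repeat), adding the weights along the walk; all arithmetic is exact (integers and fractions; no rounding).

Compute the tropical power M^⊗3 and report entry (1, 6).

M^⊗2:
  [-2, -2, 9, -7, -8, -16]
  [-12, 14, 24, 4, 0, -2]
  [-3, -7, 9, -12, 0, -16]
  [1, 3, 11, -9, 13, -12]
  [-6, -10, 22, -15, 10, -1]
  [5, 32, 15, -5, 7, -9]
M^⊗3:
  [-15, -5, 3, -17, -7, -20]
  [-11, -15, 17, -20, 5, -6]
  [-7, -6, 3, -17, -12, -20]
  [-3, -2, 7, -13, -2, -17]
  [-9, -9, 2, -14, -15, -23]
  [0, 2, 10, -10, 3, -13]
Key observation: the optimum is the walk 1->4->6->6, with weight (-8) + (-8) + (-4) = -20.
Optimal value attained by: walk 1->4->6->6.
Answer: (M^⊗3)[1][6] = -20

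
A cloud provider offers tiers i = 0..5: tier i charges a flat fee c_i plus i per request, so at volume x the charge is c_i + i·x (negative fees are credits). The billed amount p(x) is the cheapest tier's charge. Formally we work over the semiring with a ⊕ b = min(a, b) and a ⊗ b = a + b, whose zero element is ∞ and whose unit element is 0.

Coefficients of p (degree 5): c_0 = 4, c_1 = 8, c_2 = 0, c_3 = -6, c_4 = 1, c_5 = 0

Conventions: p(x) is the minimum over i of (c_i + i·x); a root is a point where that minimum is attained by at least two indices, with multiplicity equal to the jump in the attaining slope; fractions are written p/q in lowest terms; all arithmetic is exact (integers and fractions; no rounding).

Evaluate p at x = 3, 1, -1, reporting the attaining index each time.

p(3) = min(4+0·3=4, 8+1·3=11, 0+2·3=6, -6+3·3=3, 1+4·3=13, 0+5·3=15) = 3 (attained by i=3)
p(1) = min(4+0·1=4, 8+1·1=9, 0+2·1=2, -6+3·1=-3, 1+4·1=5, 0+5·1=5) = -3 (attained by i=3)
p(-1) = min(4+0·(-1)=4, 8+1·(-1)=7, 0+2·(-1)=-2, -6+3·(-1)=-9, 1+4·(-1)=-3, 0+5·(-1)=-5) = -9 (attained by i=3)
Answer: p(3) = 3; p(1) = -3; p(-1) = -9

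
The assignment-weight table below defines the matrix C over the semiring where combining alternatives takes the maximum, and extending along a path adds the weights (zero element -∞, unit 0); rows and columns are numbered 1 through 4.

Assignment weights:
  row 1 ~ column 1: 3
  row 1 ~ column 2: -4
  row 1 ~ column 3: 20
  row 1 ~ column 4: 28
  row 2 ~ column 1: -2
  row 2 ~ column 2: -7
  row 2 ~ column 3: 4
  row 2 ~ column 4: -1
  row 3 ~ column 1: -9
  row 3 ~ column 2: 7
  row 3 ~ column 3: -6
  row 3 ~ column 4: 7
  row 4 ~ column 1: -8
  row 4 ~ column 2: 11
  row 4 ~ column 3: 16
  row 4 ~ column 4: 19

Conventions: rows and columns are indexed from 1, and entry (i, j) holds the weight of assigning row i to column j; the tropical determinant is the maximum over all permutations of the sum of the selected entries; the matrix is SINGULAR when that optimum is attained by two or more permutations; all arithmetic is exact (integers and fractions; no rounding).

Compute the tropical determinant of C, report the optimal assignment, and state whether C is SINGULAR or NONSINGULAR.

σ = (1, 2, 3, 4): 3 + (-7) + (-6) + 19 = 9
σ = (1, 2, 4, 3): 3 + (-7) + 7 + 16 = 19
σ = (1, 3, 2, 4): 3 + 4 + 7 + 19 = 33
σ = (1, 3, 4, 2): 3 + 4 + 7 + 11 = 25
σ = (1, 4, 2, 3): 3 + (-1) + 7 + 16 = 25
σ = (1, 4, 3, 2): 3 + (-1) + (-6) + 11 = 7
σ = (2, 1, 3, 4): (-4) + (-2) + (-6) + 19 = 7
σ = (2, 1, 4, 3): (-4) + (-2) + 7 + 16 = 17
σ = (2, 3, 1, 4): (-4) + 4 + (-9) + 19 = 10
σ = (2, 3, 4, 1): (-4) + 4 + 7 + (-8) = -1
σ = (2, 4, 1, 3): (-4) + (-1) + (-9) + 16 = 2
σ = (2, 4, 3, 1): (-4) + (-1) + (-6) + (-8) = -19
σ = (3, 1, 2, 4): 20 + (-2) + 7 + 19 = 44
σ = (3, 1, 4, 2): 20 + (-2) + 7 + 11 = 36
σ = (3, 2, 1, 4): 20 + (-7) + (-9) + 19 = 23
σ = (3, 2, 4, 1): 20 + (-7) + 7 + (-8) = 12
σ = (3, 4, 1, 2): 20 + (-1) + (-9) + 11 = 21
σ = (3, 4, 2, 1): 20 + (-1) + 7 + (-8) = 18
σ = (4, 1, 2, 3): 28 + (-2) + 7 + 16 = 49
σ = (4, 1, 3, 2): 28 + (-2) + (-6) + 11 = 31
σ = (4, 2, 1, 3): 28 + (-7) + (-9) + 16 = 28
σ = (4, 2, 3, 1): 28 + (-7) + (-6) + (-8) = 7
σ = (4, 3, 1, 2): 28 + 4 + (-9) + 11 = 34
σ = (4, 3, 2, 1): 28 + 4 + 7 + (-8) = 31
Optimal value attained by: σ = (4, 1, 2, 3).
Answer: det⊕(C) = 49; verdict: NONSINGULAR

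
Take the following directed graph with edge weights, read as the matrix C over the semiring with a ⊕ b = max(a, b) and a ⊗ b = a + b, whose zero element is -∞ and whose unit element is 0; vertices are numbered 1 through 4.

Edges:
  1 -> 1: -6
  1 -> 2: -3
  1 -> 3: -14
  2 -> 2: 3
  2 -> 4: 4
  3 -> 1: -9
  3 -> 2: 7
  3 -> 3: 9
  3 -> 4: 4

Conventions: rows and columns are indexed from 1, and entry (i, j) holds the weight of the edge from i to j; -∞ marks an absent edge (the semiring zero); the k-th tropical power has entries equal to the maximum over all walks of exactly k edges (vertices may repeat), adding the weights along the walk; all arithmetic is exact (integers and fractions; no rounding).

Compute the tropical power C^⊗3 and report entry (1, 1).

C^⊗2:
  [-12, 0, -5, 1]
  [-∞, 6, -∞, 7]
  [0, 16, 18, 13]
  [-∞, -∞, -∞, -∞]
C^⊗3:
  [-14, 3, 4, 4]
  [-∞, 9, -∞, 10]
  [9, 25, 27, 22]
  [-∞, -∞, -∞, -∞]
Key observation: the optimum is the walk 1->3->3->1, with weight (-14) + 9 + (-9) = -14.
Optimal value attained by: walk 1->3->3->1.
Answer: (C^⊗3)[1][1] = -14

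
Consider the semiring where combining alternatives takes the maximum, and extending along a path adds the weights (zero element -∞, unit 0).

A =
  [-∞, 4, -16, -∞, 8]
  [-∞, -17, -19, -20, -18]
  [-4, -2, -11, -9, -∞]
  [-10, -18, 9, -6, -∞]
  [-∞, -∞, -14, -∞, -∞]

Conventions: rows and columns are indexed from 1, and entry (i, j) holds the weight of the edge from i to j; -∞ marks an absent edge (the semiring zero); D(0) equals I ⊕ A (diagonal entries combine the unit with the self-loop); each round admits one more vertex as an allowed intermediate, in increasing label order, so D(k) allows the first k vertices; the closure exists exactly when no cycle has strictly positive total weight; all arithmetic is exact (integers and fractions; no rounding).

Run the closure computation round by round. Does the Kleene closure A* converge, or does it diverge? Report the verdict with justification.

D(0):
  [0, 4, -16, -∞, 8]
  [-∞, 0, -19, -20, -18]
  [-4, -2, 0, -9, -∞]
  [-10, -18, 9, 0, -∞]
  [-∞, -∞, -14, -∞, 0]
D(1):
  [0, 4, -16, -∞, 8]
  [-∞, 0, -19, -20, -18]
  [-4, 0, 0, -9, 4]
  [-10, -6, 9, 0, -2]
  [-∞, -∞, -14, -∞, 0]
D(2):
  [0, 4, -15, -16, 8]
  [-∞, 0, -19, -20, -18]
  [-4, 0, 0, -9, 4]
  [-10, -6, 9, 0, -2]
  [-∞, -∞, -14, -∞, 0]
D(3):
  [0, 4, -15, -16, 8]
  [-23, 0, -19, -20, -15]
  [-4, 0, 0, -9, 4]
  [5, 9, 9, 0, 13]
  [-18, -14, -14, -23, 0]
D(4):
  [0, 4, -7, -16, 8]
  [-15, 0, -11, -20, -7]
  [-4, 0, 0, -9, 4]
  [5, 9, 9, 0, 13]
  [-18, -14, -14, -23, 0]
D(5):
  [0, 4, -6, -15, 8]
  [-15, 0, -11, -20, -7]
  [-4, 0, 0, -9, 4]
  [5, 9, 9, 0, 13]
  [-18, -14, -14, -23, 0]
Key observation: every diagonal entry stays at the unit through all rounds, so no improving cycle exists.
Answer: CONVERGES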